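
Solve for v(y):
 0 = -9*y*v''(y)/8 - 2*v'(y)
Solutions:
 v(y) = C1 + C2/y^(7/9)


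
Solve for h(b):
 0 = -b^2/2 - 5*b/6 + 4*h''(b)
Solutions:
 h(b) = C1 + C2*b + b^4/96 + 5*b^3/144


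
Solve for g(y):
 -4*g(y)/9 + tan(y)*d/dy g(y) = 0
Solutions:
 g(y) = C1*sin(y)^(4/9)


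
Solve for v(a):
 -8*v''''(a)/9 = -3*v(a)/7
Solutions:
 v(a) = C1*exp(-3^(3/4)*686^(1/4)*a/14) + C2*exp(3^(3/4)*686^(1/4)*a/14) + C3*sin(3^(3/4)*686^(1/4)*a/14) + C4*cos(3^(3/4)*686^(1/4)*a/14)


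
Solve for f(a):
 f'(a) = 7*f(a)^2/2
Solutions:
 f(a) = -2/(C1 + 7*a)


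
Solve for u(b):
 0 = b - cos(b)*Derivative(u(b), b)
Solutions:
 u(b) = C1 + Integral(b/cos(b), b)


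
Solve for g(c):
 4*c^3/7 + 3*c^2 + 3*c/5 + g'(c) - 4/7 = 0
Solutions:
 g(c) = C1 - c^4/7 - c^3 - 3*c^2/10 + 4*c/7


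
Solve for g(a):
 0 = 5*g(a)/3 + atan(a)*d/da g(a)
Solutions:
 g(a) = C1*exp(-5*Integral(1/atan(a), a)/3)


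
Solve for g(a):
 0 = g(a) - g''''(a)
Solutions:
 g(a) = C1*exp(-a) + C2*exp(a) + C3*sin(a) + C4*cos(a)


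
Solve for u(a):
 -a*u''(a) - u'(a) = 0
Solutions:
 u(a) = C1 + C2*log(a)


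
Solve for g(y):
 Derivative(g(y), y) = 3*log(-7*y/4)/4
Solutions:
 g(y) = C1 + 3*y*log(-y)/4 + 3*y*(-2*log(2) - 1 + log(7))/4


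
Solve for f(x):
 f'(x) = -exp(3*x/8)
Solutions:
 f(x) = C1 - 8*exp(3*x/8)/3


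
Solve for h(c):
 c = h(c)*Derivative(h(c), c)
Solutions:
 h(c) = -sqrt(C1 + c^2)
 h(c) = sqrt(C1 + c^2)


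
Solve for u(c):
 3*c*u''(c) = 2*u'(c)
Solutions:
 u(c) = C1 + C2*c^(5/3)


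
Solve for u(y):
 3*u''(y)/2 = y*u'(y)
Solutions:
 u(y) = C1 + C2*erfi(sqrt(3)*y/3)


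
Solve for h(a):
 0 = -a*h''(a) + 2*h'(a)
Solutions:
 h(a) = C1 + C2*a^3


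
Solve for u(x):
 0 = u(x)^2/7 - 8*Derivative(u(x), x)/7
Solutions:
 u(x) = -8/(C1 + x)


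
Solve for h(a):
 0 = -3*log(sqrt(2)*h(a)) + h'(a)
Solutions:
 -2*Integral(1/(2*log(_y) + log(2)), (_y, h(a)))/3 = C1 - a


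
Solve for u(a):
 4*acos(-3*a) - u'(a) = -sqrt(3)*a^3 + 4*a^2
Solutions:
 u(a) = C1 + sqrt(3)*a^4/4 - 4*a^3/3 + 4*a*acos(-3*a) + 4*sqrt(1 - 9*a^2)/3


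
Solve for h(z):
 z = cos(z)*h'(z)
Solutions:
 h(z) = C1 + Integral(z/cos(z), z)


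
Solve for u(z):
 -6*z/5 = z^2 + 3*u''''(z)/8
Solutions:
 u(z) = C1 + C2*z + C3*z^2 + C4*z^3 - z^6/135 - 2*z^5/75


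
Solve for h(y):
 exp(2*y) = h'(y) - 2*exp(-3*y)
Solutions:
 h(y) = C1 + exp(2*y)/2 - 2*exp(-3*y)/3


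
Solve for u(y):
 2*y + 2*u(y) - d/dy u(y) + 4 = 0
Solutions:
 u(y) = C1*exp(2*y) - y - 5/2


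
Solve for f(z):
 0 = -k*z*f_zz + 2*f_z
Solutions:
 f(z) = C1 + z^(((re(k) + 2)*re(k) + im(k)^2)/(re(k)^2 + im(k)^2))*(C2*sin(2*log(z)*Abs(im(k))/(re(k)^2 + im(k)^2)) + C3*cos(2*log(z)*im(k)/(re(k)^2 + im(k)^2)))


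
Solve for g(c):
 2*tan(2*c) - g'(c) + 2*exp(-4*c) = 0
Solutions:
 g(c) = C1 + log(tan(2*c)^2 + 1)/2 - exp(-4*c)/2


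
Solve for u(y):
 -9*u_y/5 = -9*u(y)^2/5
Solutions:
 u(y) = -1/(C1 + y)


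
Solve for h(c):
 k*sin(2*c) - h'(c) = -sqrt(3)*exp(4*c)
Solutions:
 h(c) = C1 - k*cos(2*c)/2 + sqrt(3)*exp(4*c)/4


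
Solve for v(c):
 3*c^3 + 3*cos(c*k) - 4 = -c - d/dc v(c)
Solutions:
 v(c) = C1 - 3*c^4/4 - c^2/2 + 4*c - 3*sin(c*k)/k


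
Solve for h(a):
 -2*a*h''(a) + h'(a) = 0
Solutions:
 h(a) = C1 + C2*a^(3/2)


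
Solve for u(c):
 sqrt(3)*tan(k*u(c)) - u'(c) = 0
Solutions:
 u(c) = Piecewise((-asin(exp(C1*k + sqrt(3)*c*k))/k + pi/k, Ne(k, 0)), (nan, True))
 u(c) = Piecewise((asin(exp(C1*k + sqrt(3)*c*k))/k, Ne(k, 0)), (nan, True))


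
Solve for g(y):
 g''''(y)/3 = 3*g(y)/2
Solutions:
 g(y) = C1*exp(-2^(3/4)*sqrt(3)*y/2) + C2*exp(2^(3/4)*sqrt(3)*y/2) + C3*sin(2^(3/4)*sqrt(3)*y/2) + C4*cos(2^(3/4)*sqrt(3)*y/2)


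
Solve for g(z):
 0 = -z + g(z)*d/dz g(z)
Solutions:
 g(z) = -sqrt(C1 + z^2)
 g(z) = sqrt(C1 + z^2)


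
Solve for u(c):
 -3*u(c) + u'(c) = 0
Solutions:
 u(c) = C1*exp(3*c)


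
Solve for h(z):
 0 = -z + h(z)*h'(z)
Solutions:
 h(z) = -sqrt(C1 + z^2)
 h(z) = sqrt(C1 + z^2)


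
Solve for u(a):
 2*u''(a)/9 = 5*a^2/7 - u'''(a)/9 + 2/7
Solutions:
 u(a) = C1 + C2*a + C3*exp(-2*a) + 15*a^4/56 - 15*a^3/28 + 81*a^2/56


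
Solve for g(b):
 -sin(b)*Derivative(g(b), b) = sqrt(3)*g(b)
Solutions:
 g(b) = C1*(cos(b) + 1)^(sqrt(3)/2)/(cos(b) - 1)^(sqrt(3)/2)


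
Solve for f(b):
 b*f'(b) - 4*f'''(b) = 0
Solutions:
 f(b) = C1 + Integral(C2*airyai(2^(1/3)*b/2) + C3*airybi(2^(1/3)*b/2), b)


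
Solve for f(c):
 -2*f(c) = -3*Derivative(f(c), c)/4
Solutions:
 f(c) = C1*exp(8*c/3)


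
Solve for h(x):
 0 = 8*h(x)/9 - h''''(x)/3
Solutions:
 h(x) = C1*exp(-6^(3/4)*x/3) + C2*exp(6^(3/4)*x/3) + C3*sin(6^(3/4)*x/3) + C4*cos(6^(3/4)*x/3)


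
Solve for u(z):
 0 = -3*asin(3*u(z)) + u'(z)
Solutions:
 Integral(1/asin(3*_y), (_y, u(z))) = C1 + 3*z


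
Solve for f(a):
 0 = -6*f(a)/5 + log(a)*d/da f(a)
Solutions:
 f(a) = C1*exp(6*li(a)/5)


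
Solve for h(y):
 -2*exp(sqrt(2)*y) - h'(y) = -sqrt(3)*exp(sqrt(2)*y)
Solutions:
 h(y) = C1 - sqrt(2)*exp(sqrt(2)*y) + sqrt(6)*exp(sqrt(2)*y)/2


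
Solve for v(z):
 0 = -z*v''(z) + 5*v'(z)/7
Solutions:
 v(z) = C1 + C2*z^(12/7)


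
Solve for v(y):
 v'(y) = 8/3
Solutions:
 v(y) = C1 + 8*y/3


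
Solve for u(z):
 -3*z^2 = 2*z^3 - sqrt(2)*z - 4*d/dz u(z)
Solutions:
 u(z) = C1 + z^4/8 + z^3/4 - sqrt(2)*z^2/8


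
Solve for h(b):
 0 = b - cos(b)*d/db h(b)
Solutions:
 h(b) = C1 + Integral(b/cos(b), b)


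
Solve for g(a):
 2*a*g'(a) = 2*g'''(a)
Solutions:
 g(a) = C1 + Integral(C2*airyai(a) + C3*airybi(a), a)


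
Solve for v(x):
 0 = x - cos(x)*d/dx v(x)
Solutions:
 v(x) = C1 + Integral(x/cos(x), x)


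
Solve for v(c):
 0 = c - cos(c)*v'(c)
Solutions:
 v(c) = C1 + Integral(c/cos(c), c)


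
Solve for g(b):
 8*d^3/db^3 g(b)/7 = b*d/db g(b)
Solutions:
 g(b) = C1 + Integral(C2*airyai(7^(1/3)*b/2) + C3*airybi(7^(1/3)*b/2), b)


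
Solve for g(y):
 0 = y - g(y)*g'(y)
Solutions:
 g(y) = -sqrt(C1 + y^2)
 g(y) = sqrt(C1 + y^2)


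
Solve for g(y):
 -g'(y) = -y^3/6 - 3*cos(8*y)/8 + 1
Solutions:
 g(y) = C1 + y^4/24 - y + 3*sin(8*y)/64


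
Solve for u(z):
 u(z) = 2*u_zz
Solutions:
 u(z) = C1*exp(-sqrt(2)*z/2) + C2*exp(sqrt(2)*z/2)


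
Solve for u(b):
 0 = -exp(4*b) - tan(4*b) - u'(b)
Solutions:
 u(b) = C1 - exp(4*b)/4 + log(cos(4*b))/4


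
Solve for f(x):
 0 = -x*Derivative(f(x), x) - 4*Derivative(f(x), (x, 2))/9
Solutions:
 f(x) = C1 + C2*erf(3*sqrt(2)*x/4)


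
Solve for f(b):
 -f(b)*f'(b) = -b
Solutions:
 f(b) = -sqrt(C1 + b^2)
 f(b) = sqrt(C1 + b^2)


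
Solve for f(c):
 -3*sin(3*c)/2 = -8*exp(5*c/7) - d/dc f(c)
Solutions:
 f(c) = C1 - 56*exp(5*c/7)/5 - cos(3*c)/2


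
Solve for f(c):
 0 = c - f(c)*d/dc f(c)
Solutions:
 f(c) = -sqrt(C1 + c^2)
 f(c) = sqrt(C1 + c^2)


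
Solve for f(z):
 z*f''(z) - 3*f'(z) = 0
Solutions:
 f(z) = C1 + C2*z^4


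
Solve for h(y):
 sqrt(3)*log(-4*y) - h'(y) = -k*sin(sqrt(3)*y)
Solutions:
 h(y) = C1 - sqrt(3)*k*cos(sqrt(3)*y)/3 + sqrt(3)*y*(log(-y) - 1) + 2*sqrt(3)*y*log(2)


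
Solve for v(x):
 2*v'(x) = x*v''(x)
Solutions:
 v(x) = C1 + C2*x^3


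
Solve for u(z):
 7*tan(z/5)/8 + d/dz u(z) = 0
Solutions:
 u(z) = C1 + 35*log(cos(z/5))/8


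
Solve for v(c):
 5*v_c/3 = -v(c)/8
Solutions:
 v(c) = C1*exp(-3*c/40)


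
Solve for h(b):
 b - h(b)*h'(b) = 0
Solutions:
 h(b) = -sqrt(C1 + b^2)
 h(b) = sqrt(C1 + b^2)


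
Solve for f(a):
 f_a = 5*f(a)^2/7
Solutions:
 f(a) = -7/(C1 + 5*a)


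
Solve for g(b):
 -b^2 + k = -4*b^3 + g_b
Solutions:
 g(b) = C1 + b^4 - b^3/3 + b*k


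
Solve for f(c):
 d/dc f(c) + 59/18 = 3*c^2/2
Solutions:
 f(c) = C1 + c^3/2 - 59*c/18


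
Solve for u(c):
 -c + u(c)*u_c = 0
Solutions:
 u(c) = -sqrt(C1 + c^2)
 u(c) = sqrt(C1 + c^2)


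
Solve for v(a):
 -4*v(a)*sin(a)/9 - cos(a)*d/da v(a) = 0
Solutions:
 v(a) = C1*cos(a)^(4/9)


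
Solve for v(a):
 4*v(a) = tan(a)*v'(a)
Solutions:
 v(a) = C1*sin(a)^4


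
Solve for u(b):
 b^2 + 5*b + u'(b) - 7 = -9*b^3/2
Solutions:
 u(b) = C1 - 9*b^4/8 - b^3/3 - 5*b^2/2 + 7*b


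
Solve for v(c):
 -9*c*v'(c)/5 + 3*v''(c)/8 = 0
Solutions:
 v(c) = C1 + C2*erfi(2*sqrt(15)*c/5)


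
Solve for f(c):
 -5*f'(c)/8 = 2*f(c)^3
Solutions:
 f(c) = -sqrt(10)*sqrt(-1/(C1 - 16*c))/2
 f(c) = sqrt(10)*sqrt(-1/(C1 - 16*c))/2


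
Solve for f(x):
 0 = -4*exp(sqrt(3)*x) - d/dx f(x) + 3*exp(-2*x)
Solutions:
 f(x) = C1 - 4*sqrt(3)*exp(sqrt(3)*x)/3 - 3*exp(-2*x)/2


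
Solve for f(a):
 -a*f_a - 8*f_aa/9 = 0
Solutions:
 f(a) = C1 + C2*erf(3*a/4)


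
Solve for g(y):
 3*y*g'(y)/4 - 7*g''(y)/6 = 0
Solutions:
 g(y) = C1 + C2*erfi(3*sqrt(7)*y/14)


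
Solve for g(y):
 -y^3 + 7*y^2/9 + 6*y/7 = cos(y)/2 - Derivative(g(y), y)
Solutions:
 g(y) = C1 + y^4/4 - 7*y^3/27 - 3*y^2/7 + sin(y)/2


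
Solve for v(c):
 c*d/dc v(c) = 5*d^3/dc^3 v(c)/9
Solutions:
 v(c) = C1 + Integral(C2*airyai(15^(2/3)*c/5) + C3*airybi(15^(2/3)*c/5), c)


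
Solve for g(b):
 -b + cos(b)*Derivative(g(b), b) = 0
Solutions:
 g(b) = C1 + Integral(b/cos(b), b)


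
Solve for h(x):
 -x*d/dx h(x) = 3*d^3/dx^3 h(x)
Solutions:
 h(x) = C1 + Integral(C2*airyai(-3^(2/3)*x/3) + C3*airybi(-3^(2/3)*x/3), x)


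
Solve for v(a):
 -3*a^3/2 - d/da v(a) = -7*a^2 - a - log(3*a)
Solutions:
 v(a) = C1 - 3*a^4/8 + 7*a^3/3 + a^2/2 + a*log(a) - a + a*log(3)


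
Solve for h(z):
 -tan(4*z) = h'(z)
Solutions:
 h(z) = C1 + log(cos(4*z))/4


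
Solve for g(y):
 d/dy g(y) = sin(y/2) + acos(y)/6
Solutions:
 g(y) = C1 + y*acos(y)/6 - sqrt(1 - y^2)/6 - 2*cos(y/2)


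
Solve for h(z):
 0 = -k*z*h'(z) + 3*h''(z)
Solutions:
 h(z) = Piecewise((-sqrt(6)*sqrt(pi)*C1*erf(sqrt(6)*z*sqrt(-k)/6)/(2*sqrt(-k)) - C2, (k > 0) | (k < 0)), (-C1*z - C2, True))


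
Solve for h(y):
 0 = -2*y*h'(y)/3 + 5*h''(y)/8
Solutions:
 h(y) = C1 + C2*erfi(2*sqrt(30)*y/15)


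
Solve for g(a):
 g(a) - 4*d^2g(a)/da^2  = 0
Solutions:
 g(a) = C1*exp(-a/2) + C2*exp(a/2)


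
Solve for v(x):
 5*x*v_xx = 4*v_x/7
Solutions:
 v(x) = C1 + C2*x^(39/35)


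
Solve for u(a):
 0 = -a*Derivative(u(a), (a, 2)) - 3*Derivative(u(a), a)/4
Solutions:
 u(a) = C1 + C2*a^(1/4)


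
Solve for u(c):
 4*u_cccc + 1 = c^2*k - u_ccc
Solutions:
 u(c) = C1 + C2*c + C3*c^2 + C4*exp(-c/4) + c^5*k/60 - c^4*k/3 + c^3*(32*k - 1)/6


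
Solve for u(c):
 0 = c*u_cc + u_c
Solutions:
 u(c) = C1 + C2*log(c)


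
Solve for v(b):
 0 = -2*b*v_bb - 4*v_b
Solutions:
 v(b) = C1 + C2/b


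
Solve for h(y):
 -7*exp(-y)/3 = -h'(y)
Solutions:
 h(y) = C1 - 7*exp(-y)/3


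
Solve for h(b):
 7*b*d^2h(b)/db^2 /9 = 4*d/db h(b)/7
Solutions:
 h(b) = C1 + C2*b^(85/49)


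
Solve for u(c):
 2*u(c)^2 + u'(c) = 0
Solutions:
 u(c) = 1/(C1 + 2*c)


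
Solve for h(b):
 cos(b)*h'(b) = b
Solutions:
 h(b) = C1 + Integral(b/cos(b), b)


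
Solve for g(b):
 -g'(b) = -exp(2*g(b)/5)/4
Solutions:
 g(b) = 5*log(-sqrt(-1/(C1 + b))) + 5*log(10)/2
 g(b) = 5*log(-1/(C1 + b))/2 + 5*log(10)/2


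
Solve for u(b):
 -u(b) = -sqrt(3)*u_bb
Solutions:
 u(b) = C1*exp(-3^(3/4)*b/3) + C2*exp(3^(3/4)*b/3)


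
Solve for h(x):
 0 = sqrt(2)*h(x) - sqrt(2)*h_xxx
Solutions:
 h(x) = C3*exp(x) + (C1*sin(sqrt(3)*x/2) + C2*cos(sqrt(3)*x/2))*exp(-x/2)


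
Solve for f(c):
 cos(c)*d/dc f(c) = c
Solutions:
 f(c) = C1 + Integral(c/cos(c), c)


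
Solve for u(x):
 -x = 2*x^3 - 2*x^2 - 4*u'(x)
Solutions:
 u(x) = C1 + x^4/8 - x^3/6 + x^2/8


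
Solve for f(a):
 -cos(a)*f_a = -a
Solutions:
 f(a) = C1 + Integral(a/cos(a), a)


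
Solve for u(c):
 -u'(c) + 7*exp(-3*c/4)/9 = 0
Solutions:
 u(c) = C1 - 28*exp(-3*c/4)/27


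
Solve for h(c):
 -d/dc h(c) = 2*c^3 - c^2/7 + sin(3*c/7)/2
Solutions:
 h(c) = C1 - c^4/2 + c^3/21 + 7*cos(3*c/7)/6


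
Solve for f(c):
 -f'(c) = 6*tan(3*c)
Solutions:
 f(c) = C1 + 2*log(cos(3*c))


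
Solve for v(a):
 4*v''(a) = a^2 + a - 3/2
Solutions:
 v(a) = C1 + C2*a + a^4/48 + a^3/24 - 3*a^2/16


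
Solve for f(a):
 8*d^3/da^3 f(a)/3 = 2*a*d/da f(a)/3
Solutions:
 f(a) = C1 + Integral(C2*airyai(2^(1/3)*a/2) + C3*airybi(2^(1/3)*a/2), a)


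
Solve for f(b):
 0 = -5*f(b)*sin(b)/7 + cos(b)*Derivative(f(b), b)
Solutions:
 f(b) = C1/cos(b)^(5/7)


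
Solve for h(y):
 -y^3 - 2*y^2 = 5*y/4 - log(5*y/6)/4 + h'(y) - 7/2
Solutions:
 h(y) = C1 - y^4/4 - 2*y^3/3 - 5*y^2/8 + y*log(y)/4 - y*log(6)/4 + y*log(5)/4 + 13*y/4


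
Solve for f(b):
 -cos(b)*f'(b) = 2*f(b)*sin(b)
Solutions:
 f(b) = C1*cos(b)^2


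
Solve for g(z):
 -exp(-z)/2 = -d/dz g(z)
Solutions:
 g(z) = C1 - exp(-z)/2


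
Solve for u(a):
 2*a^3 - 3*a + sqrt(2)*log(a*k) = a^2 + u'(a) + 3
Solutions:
 u(a) = C1 + a^4/2 - a^3/3 - 3*a^2/2 + sqrt(2)*a*log(a*k) + a*(-3 - sqrt(2))


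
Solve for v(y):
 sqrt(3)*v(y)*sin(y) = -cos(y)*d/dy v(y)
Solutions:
 v(y) = C1*cos(y)^(sqrt(3))


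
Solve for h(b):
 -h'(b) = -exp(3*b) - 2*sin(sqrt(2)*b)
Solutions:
 h(b) = C1 + exp(3*b)/3 - sqrt(2)*cos(sqrt(2)*b)


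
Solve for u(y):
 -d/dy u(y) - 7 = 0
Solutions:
 u(y) = C1 - 7*y


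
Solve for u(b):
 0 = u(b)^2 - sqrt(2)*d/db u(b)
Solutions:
 u(b) = -2/(C1 + sqrt(2)*b)


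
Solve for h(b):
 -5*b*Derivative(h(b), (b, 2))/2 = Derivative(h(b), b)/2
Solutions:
 h(b) = C1 + C2*b^(4/5)


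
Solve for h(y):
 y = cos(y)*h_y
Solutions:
 h(y) = C1 + Integral(y/cos(y), y)


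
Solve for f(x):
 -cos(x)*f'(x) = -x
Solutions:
 f(x) = C1 + Integral(x/cos(x), x)


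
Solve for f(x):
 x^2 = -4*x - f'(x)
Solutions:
 f(x) = C1 - x^3/3 - 2*x^2


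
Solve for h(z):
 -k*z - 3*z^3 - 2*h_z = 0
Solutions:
 h(z) = C1 - k*z^2/4 - 3*z^4/8


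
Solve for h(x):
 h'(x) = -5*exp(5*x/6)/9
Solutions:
 h(x) = C1 - 2*exp(5*x/6)/3


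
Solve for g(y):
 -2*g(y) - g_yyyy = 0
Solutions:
 g(y) = (C1*sin(2^(3/4)*y/2) + C2*cos(2^(3/4)*y/2))*exp(-2^(3/4)*y/2) + (C3*sin(2^(3/4)*y/2) + C4*cos(2^(3/4)*y/2))*exp(2^(3/4)*y/2)


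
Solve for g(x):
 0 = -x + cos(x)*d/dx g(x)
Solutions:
 g(x) = C1 + Integral(x/cos(x), x)


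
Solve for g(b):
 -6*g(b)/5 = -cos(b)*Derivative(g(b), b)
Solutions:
 g(b) = C1*(sin(b) + 1)^(3/5)/(sin(b) - 1)^(3/5)


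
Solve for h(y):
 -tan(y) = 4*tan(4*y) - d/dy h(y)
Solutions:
 h(y) = C1 - log(cos(y)) - log(cos(4*y))


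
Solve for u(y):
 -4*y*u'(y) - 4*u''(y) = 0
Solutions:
 u(y) = C1 + C2*erf(sqrt(2)*y/2)


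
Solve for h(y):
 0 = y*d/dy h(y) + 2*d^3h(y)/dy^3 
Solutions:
 h(y) = C1 + Integral(C2*airyai(-2^(2/3)*y/2) + C3*airybi(-2^(2/3)*y/2), y)


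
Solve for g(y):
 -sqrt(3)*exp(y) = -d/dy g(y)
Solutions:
 g(y) = C1 + sqrt(3)*exp(y)


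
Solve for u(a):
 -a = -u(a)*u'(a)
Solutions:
 u(a) = -sqrt(C1 + a^2)
 u(a) = sqrt(C1 + a^2)


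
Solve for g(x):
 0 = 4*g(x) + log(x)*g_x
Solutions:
 g(x) = C1*exp(-4*li(x))


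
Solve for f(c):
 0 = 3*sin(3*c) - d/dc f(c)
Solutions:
 f(c) = C1 - cos(3*c)


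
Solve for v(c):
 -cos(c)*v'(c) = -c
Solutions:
 v(c) = C1 + Integral(c/cos(c), c)


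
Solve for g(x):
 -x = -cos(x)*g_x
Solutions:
 g(x) = C1 + Integral(x/cos(x), x)


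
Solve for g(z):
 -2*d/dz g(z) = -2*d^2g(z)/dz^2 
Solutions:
 g(z) = C1 + C2*exp(z)


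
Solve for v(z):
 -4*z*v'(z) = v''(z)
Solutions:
 v(z) = C1 + C2*erf(sqrt(2)*z)


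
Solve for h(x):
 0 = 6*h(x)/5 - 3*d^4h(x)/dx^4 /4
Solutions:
 h(x) = C1*exp(-10^(3/4)*x/5) + C2*exp(10^(3/4)*x/5) + C3*sin(10^(3/4)*x/5) + C4*cos(10^(3/4)*x/5)


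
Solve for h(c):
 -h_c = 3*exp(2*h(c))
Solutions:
 h(c) = log(-sqrt(-1/(C1 - 3*c))) - log(2)/2
 h(c) = log(-1/(C1 - 3*c))/2 - log(2)/2


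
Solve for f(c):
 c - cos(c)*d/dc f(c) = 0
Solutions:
 f(c) = C1 + Integral(c/cos(c), c)


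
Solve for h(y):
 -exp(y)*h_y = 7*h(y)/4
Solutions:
 h(y) = C1*exp(7*exp(-y)/4)


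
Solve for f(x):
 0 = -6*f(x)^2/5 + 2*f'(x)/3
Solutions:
 f(x) = -5/(C1 + 9*x)


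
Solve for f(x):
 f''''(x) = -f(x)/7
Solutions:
 f(x) = (C1*sin(sqrt(2)*7^(3/4)*x/14) + C2*cos(sqrt(2)*7^(3/4)*x/14))*exp(-sqrt(2)*7^(3/4)*x/14) + (C3*sin(sqrt(2)*7^(3/4)*x/14) + C4*cos(sqrt(2)*7^(3/4)*x/14))*exp(sqrt(2)*7^(3/4)*x/14)


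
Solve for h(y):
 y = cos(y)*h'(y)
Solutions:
 h(y) = C1 + Integral(y/cos(y), y)


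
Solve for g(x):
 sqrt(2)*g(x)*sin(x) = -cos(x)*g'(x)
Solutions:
 g(x) = C1*cos(x)^(sqrt(2))


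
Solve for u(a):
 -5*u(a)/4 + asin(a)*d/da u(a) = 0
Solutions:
 u(a) = C1*exp(5*Integral(1/asin(a), a)/4)


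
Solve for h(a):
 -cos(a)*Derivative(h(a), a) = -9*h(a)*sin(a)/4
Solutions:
 h(a) = C1/cos(a)^(9/4)


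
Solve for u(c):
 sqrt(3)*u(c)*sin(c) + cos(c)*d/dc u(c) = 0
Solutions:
 u(c) = C1*cos(c)^(sqrt(3))


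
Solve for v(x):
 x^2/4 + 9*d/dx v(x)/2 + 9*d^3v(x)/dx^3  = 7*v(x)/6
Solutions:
 v(x) = C1*exp(2^(1/3)*x*(-(7 + sqrt(103))^(1/3) + 3*2^(1/3)/(7 + sqrt(103))^(1/3))/12)*sin(2^(1/3)*sqrt(3)*x*(3*2^(1/3)/(7 + sqrt(103))^(1/3) + (7 + sqrt(103))^(1/3))/12) + C2*exp(2^(1/3)*x*(-(7 + sqrt(103))^(1/3) + 3*2^(1/3)/(7 + sqrt(103))^(1/3))/12)*cos(2^(1/3)*sqrt(3)*x*(3*2^(1/3)/(7 + sqrt(103))^(1/3) + (7 + sqrt(103))^(1/3))/12) + C3*exp(-2^(1/3)*x*(-(7 + sqrt(103))^(1/3) + 3*2^(1/3)/(7 + sqrt(103))^(1/3))/6) + 3*x^2/14 + 81*x/49 + 2187/343


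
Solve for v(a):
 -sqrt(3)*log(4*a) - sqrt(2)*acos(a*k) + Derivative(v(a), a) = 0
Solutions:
 v(a) = C1 + sqrt(3)*a*(log(a) - 1) + 2*sqrt(3)*a*log(2) + sqrt(2)*Piecewise((a*acos(a*k) - sqrt(-a^2*k^2 + 1)/k, Ne(k, 0)), (pi*a/2, True))


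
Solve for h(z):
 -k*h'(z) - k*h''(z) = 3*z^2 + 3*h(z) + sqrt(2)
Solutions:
 h(z) = C1*exp(z*(-1 + sqrt(k*(k - 12))/k)/2) + C2*exp(-z*(1 + sqrt(k*(k - 12))/k)/2) - 2*k^2/9 + 2*k*z/3 + 2*k/3 - z^2 - sqrt(2)/3


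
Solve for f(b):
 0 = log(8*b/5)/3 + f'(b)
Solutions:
 f(b) = C1 - b*log(b)/3 - b*log(2) + b/3 + b*log(5)/3


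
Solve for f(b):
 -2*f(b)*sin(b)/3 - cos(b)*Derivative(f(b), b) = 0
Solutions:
 f(b) = C1*cos(b)^(2/3)


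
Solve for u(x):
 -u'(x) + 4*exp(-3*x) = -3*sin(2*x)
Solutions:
 u(x) = C1 - 3*cos(2*x)/2 - 4*exp(-3*x)/3


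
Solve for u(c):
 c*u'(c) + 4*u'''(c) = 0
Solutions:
 u(c) = C1 + Integral(C2*airyai(-2^(1/3)*c/2) + C3*airybi(-2^(1/3)*c/2), c)


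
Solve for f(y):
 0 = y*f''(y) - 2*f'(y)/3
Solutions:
 f(y) = C1 + C2*y^(5/3)


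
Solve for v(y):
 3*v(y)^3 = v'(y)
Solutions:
 v(y) = -sqrt(2)*sqrt(-1/(C1 + 3*y))/2
 v(y) = sqrt(2)*sqrt(-1/(C1 + 3*y))/2


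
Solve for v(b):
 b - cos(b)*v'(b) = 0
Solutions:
 v(b) = C1 + Integral(b/cos(b), b)


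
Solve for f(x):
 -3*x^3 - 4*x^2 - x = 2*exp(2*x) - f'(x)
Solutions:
 f(x) = C1 + 3*x^4/4 + 4*x^3/3 + x^2/2 + exp(2*x)


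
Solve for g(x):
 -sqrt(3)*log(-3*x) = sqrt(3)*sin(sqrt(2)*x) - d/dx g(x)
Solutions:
 g(x) = C1 + sqrt(3)*x*(log(-x) - 1) + sqrt(3)*x*log(3) - sqrt(6)*cos(sqrt(2)*x)/2


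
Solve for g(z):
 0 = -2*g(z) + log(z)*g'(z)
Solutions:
 g(z) = C1*exp(2*li(z))


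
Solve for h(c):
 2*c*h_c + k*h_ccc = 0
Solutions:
 h(c) = C1 + Integral(C2*airyai(2^(1/3)*c*(-1/k)^(1/3)) + C3*airybi(2^(1/3)*c*(-1/k)^(1/3)), c)


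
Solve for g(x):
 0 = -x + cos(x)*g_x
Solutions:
 g(x) = C1 + Integral(x/cos(x), x)


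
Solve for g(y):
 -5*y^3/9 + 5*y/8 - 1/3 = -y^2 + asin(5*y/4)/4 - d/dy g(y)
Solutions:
 g(y) = C1 + 5*y^4/36 - y^3/3 - 5*y^2/16 + y*asin(5*y/4)/4 + y/3 + sqrt(16 - 25*y^2)/20


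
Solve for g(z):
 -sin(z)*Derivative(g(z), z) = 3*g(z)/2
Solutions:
 g(z) = C1*(cos(z) + 1)^(3/4)/(cos(z) - 1)^(3/4)


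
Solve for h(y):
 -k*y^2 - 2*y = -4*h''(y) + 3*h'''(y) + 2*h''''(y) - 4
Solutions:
 h(y) = C1 + C2*y + C3*exp(y*(-3 + sqrt(41))/4) + C4*exp(-y*(3 + sqrt(41))/4) + k*y^4/48 + y^3*(3*k + 4)/48 + y^2*(17*k - 20)/64


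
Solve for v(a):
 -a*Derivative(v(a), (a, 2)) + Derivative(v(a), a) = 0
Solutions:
 v(a) = C1 + C2*a^2


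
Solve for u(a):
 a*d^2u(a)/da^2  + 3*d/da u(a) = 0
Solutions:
 u(a) = C1 + C2/a^2


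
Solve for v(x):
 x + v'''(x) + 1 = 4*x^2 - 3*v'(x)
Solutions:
 v(x) = C1 + C2*sin(sqrt(3)*x) + C3*cos(sqrt(3)*x) + 4*x^3/9 - x^2/6 - 11*x/9


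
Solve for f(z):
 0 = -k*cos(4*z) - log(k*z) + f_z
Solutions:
 f(z) = C1 + k*sin(4*z)/4 + z*log(k*z) - z


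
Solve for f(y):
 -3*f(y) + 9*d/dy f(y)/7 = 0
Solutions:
 f(y) = C1*exp(7*y/3)


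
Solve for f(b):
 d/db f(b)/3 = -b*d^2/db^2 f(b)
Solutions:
 f(b) = C1 + C2*b^(2/3)


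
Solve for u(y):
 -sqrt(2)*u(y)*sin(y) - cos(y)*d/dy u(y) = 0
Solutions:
 u(y) = C1*cos(y)^(sqrt(2))


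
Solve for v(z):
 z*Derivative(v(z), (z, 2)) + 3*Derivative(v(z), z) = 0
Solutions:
 v(z) = C1 + C2/z^2


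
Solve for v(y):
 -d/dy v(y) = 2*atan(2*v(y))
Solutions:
 Integral(1/atan(2*_y), (_y, v(y))) = C1 - 2*y


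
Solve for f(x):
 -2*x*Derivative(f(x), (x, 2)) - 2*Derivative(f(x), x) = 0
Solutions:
 f(x) = C1 + C2*log(x)


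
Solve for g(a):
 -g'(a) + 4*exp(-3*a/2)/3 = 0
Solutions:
 g(a) = C1 - 8*exp(-3*a/2)/9


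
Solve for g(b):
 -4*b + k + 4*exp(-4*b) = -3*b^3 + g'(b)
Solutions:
 g(b) = C1 + 3*b^4/4 - 2*b^2 + b*k - exp(-4*b)


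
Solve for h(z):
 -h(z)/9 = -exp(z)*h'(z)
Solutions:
 h(z) = C1*exp(-exp(-z)/9)


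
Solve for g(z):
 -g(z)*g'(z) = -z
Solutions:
 g(z) = -sqrt(C1 + z^2)
 g(z) = sqrt(C1 + z^2)


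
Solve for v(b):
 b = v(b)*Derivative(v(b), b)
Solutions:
 v(b) = -sqrt(C1 + b^2)
 v(b) = sqrt(C1 + b^2)


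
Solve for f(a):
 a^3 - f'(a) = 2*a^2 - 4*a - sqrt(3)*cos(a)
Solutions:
 f(a) = C1 + a^4/4 - 2*a^3/3 + 2*a^2 + sqrt(3)*sin(a)


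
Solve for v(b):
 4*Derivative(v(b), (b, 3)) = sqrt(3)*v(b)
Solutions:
 v(b) = C3*exp(2^(1/3)*3^(1/6)*b/2) + (C1*sin(2^(1/3)*3^(2/3)*b/4) + C2*cos(2^(1/3)*3^(2/3)*b/4))*exp(-2^(1/3)*3^(1/6)*b/4)


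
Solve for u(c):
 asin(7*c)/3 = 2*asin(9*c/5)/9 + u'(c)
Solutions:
 u(c) = C1 - 2*c*asin(9*c/5)/9 + c*asin(7*c)/3 + sqrt(1 - 49*c^2)/21 - 2*sqrt(25 - 81*c^2)/81


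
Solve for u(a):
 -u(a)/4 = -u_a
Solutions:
 u(a) = C1*exp(a/4)


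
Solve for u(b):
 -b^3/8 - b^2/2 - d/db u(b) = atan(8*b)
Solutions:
 u(b) = C1 - b^4/32 - b^3/6 - b*atan(8*b) + log(64*b^2 + 1)/16


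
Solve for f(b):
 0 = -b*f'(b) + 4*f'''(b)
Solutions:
 f(b) = C1 + Integral(C2*airyai(2^(1/3)*b/2) + C3*airybi(2^(1/3)*b/2), b)


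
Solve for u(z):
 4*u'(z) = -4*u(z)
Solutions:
 u(z) = C1*exp(-z)


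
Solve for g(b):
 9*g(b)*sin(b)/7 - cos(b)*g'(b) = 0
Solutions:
 g(b) = C1/cos(b)^(9/7)


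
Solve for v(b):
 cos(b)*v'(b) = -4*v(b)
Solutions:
 v(b) = C1*(sin(b)^2 - 2*sin(b) + 1)/(sin(b)^2 + 2*sin(b) + 1)


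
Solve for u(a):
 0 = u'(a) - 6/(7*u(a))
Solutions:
 u(a) = -sqrt(C1 + 84*a)/7
 u(a) = sqrt(C1 + 84*a)/7


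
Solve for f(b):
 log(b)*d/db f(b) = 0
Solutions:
 f(b) = C1


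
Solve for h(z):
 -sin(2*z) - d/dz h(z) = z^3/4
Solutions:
 h(z) = C1 - z^4/16 + cos(2*z)/2


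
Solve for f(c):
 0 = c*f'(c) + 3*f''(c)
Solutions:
 f(c) = C1 + C2*erf(sqrt(6)*c/6)


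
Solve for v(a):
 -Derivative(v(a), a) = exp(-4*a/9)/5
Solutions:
 v(a) = C1 + 9*exp(-4*a/9)/20


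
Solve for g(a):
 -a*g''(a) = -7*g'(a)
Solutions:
 g(a) = C1 + C2*a^8


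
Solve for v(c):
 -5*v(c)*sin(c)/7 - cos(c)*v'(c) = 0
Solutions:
 v(c) = C1*cos(c)^(5/7)


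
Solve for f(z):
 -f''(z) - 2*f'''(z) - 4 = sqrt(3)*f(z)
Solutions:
 f(z) = C1*exp(z*(-2 + (1 + 54*sqrt(3) + sqrt(-1 + (1 + 54*sqrt(3))^2))^(-1/3) + (1 + 54*sqrt(3) + sqrt(-1 + (1 + 54*sqrt(3))^2))^(1/3))/12)*sin(sqrt(3)*z*(-(1 + 54*sqrt(3) + sqrt(-1 + (1 + 54*sqrt(3))^2))^(1/3) + (1 + 54*sqrt(3) + sqrt(-1 + (1 + 54*sqrt(3))^2))^(-1/3))/12) + C2*exp(z*(-2 + (1 + 54*sqrt(3) + sqrt(-1 + (1 + 54*sqrt(3))^2))^(-1/3) + (1 + 54*sqrt(3) + sqrt(-1 + (1 + 54*sqrt(3))^2))^(1/3))/12)*cos(sqrt(3)*z*(-(1 + 54*sqrt(3) + sqrt(-1 + (1 + 54*sqrt(3))^2))^(1/3) + (1 + 54*sqrt(3) + sqrt(-1 + (1 + 54*sqrt(3))^2))^(-1/3))/12) + C3*exp(-z*((1 + 54*sqrt(3) + sqrt(-1 + (1 + 54*sqrt(3))^2))^(-1/3) + 1 + (1 + 54*sqrt(3) + sqrt(-1 + (1 + 54*sqrt(3))^2))^(1/3))/6) - 4*sqrt(3)/3


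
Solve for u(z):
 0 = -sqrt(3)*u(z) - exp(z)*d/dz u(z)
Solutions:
 u(z) = C1*exp(sqrt(3)*exp(-z))


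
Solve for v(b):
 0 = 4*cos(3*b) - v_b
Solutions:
 v(b) = C1 + 4*sin(3*b)/3


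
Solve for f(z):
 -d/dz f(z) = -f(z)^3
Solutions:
 f(z) = -sqrt(2)*sqrt(-1/(C1 + z))/2
 f(z) = sqrt(2)*sqrt(-1/(C1 + z))/2


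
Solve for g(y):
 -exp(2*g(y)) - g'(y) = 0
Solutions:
 g(y) = log(-sqrt(-1/(C1 - y))) - log(2)/2
 g(y) = log(-1/(C1 - y))/2 - log(2)/2


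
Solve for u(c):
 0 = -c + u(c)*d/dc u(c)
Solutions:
 u(c) = -sqrt(C1 + c^2)
 u(c) = sqrt(C1 + c^2)


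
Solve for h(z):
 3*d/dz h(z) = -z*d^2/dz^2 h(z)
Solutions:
 h(z) = C1 + C2/z^2


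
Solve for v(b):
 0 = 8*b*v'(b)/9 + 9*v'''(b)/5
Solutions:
 v(b) = C1 + Integral(C2*airyai(-2*3^(2/3)*5^(1/3)*b/9) + C3*airybi(-2*3^(2/3)*5^(1/3)*b/9), b)


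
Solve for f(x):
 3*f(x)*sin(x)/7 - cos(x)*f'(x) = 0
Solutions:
 f(x) = C1/cos(x)^(3/7)


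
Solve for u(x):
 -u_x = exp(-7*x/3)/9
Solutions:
 u(x) = C1 + exp(-7*x/3)/21


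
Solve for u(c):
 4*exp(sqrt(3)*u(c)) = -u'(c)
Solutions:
 u(c) = sqrt(3)*(2*log(1/(C1 + 4*c)) - log(3))/6


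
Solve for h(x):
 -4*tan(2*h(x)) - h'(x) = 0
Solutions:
 h(x) = -asin(C1*exp(-8*x))/2 + pi/2
 h(x) = asin(C1*exp(-8*x))/2


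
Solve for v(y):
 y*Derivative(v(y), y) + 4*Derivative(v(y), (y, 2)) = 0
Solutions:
 v(y) = C1 + C2*erf(sqrt(2)*y/4)


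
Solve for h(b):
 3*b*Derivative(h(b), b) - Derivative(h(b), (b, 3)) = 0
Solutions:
 h(b) = C1 + Integral(C2*airyai(3^(1/3)*b) + C3*airybi(3^(1/3)*b), b)


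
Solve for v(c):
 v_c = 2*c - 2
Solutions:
 v(c) = C1 + c^2 - 2*c


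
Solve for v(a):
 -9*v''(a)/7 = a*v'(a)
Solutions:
 v(a) = C1 + C2*erf(sqrt(14)*a/6)


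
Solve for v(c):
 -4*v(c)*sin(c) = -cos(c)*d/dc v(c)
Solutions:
 v(c) = C1/cos(c)^4


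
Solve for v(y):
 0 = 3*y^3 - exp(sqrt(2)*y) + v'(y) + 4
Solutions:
 v(y) = C1 - 3*y^4/4 - 4*y + sqrt(2)*exp(sqrt(2)*y)/2


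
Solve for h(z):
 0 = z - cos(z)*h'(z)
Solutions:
 h(z) = C1 + Integral(z/cos(z), z)


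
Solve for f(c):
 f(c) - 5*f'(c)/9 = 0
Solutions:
 f(c) = C1*exp(9*c/5)


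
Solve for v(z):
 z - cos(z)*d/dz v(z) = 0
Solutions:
 v(z) = C1 + Integral(z/cos(z), z)


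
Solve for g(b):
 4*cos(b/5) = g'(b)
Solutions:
 g(b) = C1 + 20*sin(b/5)


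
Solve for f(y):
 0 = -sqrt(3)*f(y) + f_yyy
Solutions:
 f(y) = C3*exp(3^(1/6)*y) + (C1*sin(3^(2/3)*y/2) + C2*cos(3^(2/3)*y/2))*exp(-3^(1/6)*y/2)


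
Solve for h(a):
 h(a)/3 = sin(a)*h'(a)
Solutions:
 h(a) = C1*(cos(a) - 1)^(1/6)/(cos(a) + 1)^(1/6)


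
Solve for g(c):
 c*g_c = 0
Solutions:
 g(c) = C1


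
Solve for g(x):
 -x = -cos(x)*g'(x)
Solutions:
 g(x) = C1 + Integral(x/cos(x), x)


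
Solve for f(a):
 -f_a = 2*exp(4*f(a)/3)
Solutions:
 f(a) = 3*log(-(1/(C1 + 8*a))^(1/4)) + 3*log(3)/4
 f(a) = 3*log(1/(C1 + 8*a))/4 + 3*log(3)/4
 f(a) = 3*log(-I*(1/(C1 + 8*a))^(1/4)) + 3*log(3)/4
 f(a) = 3*log(I*(1/(C1 + 8*a))^(1/4)) + 3*log(3)/4


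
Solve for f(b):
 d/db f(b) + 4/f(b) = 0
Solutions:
 f(b) = -sqrt(C1 - 8*b)
 f(b) = sqrt(C1 - 8*b)


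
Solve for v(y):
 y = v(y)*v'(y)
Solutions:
 v(y) = -sqrt(C1 + y^2)
 v(y) = sqrt(C1 + y^2)


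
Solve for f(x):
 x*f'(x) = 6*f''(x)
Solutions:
 f(x) = C1 + C2*erfi(sqrt(3)*x/6)


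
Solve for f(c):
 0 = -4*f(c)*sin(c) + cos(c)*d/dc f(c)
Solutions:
 f(c) = C1/cos(c)^4


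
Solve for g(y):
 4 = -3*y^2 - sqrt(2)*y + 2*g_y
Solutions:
 g(y) = C1 + y^3/2 + sqrt(2)*y^2/4 + 2*y


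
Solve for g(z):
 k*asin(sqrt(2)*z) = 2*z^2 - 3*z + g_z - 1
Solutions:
 g(z) = C1 + k*(z*asin(sqrt(2)*z) + sqrt(2)*sqrt(1 - 2*z^2)/2) - 2*z^3/3 + 3*z^2/2 + z


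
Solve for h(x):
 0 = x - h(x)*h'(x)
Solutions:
 h(x) = -sqrt(C1 + x^2)
 h(x) = sqrt(C1 + x^2)


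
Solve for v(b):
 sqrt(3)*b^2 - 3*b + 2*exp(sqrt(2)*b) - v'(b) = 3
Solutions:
 v(b) = C1 + sqrt(3)*b^3/3 - 3*b^2/2 - 3*b + sqrt(2)*exp(sqrt(2)*b)


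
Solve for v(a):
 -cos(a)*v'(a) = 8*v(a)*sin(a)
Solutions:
 v(a) = C1*cos(a)^8


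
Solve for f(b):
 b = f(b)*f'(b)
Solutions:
 f(b) = -sqrt(C1 + b^2)
 f(b) = sqrt(C1 + b^2)


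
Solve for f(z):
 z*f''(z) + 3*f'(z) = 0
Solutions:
 f(z) = C1 + C2/z^2


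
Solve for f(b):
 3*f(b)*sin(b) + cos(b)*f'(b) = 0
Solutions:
 f(b) = C1*cos(b)^3


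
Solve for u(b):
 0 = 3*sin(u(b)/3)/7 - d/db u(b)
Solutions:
 -3*b/7 + 3*log(cos(u(b)/3) - 1)/2 - 3*log(cos(u(b)/3) + 1)/2 = C1


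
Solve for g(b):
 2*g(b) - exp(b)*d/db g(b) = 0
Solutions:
 g(b) = C1*exp(-2*exp(-b))


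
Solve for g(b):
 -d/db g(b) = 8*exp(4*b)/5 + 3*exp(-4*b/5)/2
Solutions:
 g(b) = C1 - 2*exp(4*b)/5 + 15*exp(-4*b/5)/8


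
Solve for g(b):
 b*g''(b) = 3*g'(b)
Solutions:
 g(b) = C1 + C2*b^4


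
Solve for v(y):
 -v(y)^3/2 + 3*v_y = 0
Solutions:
 v(y) = -sqrt(3)*sqrt(-1/(C1 + y))
 v(y) = sqrt(3)*sqrt(-1/(C1 + y))


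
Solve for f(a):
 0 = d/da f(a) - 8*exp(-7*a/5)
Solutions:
 f(a) = C1 - 40*exp(-7*a/5)/7


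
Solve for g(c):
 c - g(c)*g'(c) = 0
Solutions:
 g(c) = -sqrt(C1 + c^2)
 g(c) = sqrt(C1 + c^2)


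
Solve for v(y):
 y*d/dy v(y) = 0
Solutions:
 v(y) = C1


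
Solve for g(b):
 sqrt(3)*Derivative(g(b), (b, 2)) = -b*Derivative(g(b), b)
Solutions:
 g(b) = C1 + C2*erf(sqrt(2)*3^(3/4)*b/6)


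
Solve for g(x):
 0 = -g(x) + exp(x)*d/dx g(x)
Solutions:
 g(x) = C1*exp(-exp(-x))


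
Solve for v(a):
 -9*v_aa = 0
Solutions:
 v(a) = C1 + C2*a


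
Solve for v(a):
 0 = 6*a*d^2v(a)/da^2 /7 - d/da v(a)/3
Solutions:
 v(a) = C1 + C2*a^(25/18)


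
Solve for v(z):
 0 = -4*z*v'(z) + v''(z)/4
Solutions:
 v(z) = C1 + C2*erfi(2*sqrt(2)*z)


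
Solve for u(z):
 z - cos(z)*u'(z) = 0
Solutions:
 u(z) = C1 + Integral(z/cos(z), z)


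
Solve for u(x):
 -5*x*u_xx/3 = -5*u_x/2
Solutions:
 u(x) = C1 + C2*x^(5/2)


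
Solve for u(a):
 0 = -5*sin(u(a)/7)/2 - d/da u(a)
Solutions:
 5*a/2 + 7*log(cos(u(a)/7) - 1)/2 - 7*log(cos(u(a)/7) + 1)/2 = C1


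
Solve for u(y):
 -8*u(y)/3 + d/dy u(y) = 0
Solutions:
 u(y) = C1*exp(8*y/3)


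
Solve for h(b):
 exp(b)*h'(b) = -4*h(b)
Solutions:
 h(b) = C1*exp(4*exp(-b))


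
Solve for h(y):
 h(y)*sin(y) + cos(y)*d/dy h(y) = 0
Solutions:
 h(y) = C1*cos(y)


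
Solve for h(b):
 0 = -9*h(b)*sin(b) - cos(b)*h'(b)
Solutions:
 h(b) = C1*cos(b)^9


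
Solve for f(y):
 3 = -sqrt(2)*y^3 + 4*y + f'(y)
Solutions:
 f(y) = C1 + sqrt(2)*y^4/4 - 2*y^2 + 3*y


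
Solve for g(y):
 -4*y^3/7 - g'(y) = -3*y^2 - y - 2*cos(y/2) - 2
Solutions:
 g(y) = C1 - y^4/7 + y^3 + y^2/2 + 2*y + 4*sin(y/2)


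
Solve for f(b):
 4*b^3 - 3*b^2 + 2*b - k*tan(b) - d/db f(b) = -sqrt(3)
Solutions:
 f(b) = C1 + b^4 - b^3 + b^2 + sqrt(3)*b + k*log(cos(b))


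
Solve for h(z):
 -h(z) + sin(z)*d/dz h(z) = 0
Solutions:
 h(z) = C1*sqrt(cos(z) - 1)/sqrt(cos(z) + 1)


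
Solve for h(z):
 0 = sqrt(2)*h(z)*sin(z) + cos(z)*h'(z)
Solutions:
 h(z) = C1*cos(z)^(sqrt(2))


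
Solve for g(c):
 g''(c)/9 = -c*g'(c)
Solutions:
 g(c) = C1 + C2*erf(3*sqrt(2)*c/2)


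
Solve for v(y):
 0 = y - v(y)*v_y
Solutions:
 v(y) = -sqrt(C1 + y^2)
 v(y) = sqrt(C1 + y^2)


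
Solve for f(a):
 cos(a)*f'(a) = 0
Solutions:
 f(a) = C1


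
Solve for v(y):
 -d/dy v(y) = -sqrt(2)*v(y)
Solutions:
 v(y) = C1*exp(sqrt(2)*y)


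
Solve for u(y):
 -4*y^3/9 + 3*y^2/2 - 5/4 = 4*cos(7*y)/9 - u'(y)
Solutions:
 u(y) = C1 + y^4/9 - y^3/2 + 5*y/4 + 4*sin(7*y)/63


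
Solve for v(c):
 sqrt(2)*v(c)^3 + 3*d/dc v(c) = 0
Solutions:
 v(c) = -sqrt(6)*sqrt(-1/(C1 - sqrt(2)*c))/2
 v(c) = sqrt(6)*sqrt(-1/(C1 - sqrt(2)*c))/2


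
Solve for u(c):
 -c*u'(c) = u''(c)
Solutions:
 u(c) = C1 + C2*erf(sqrt(2)*c/2)


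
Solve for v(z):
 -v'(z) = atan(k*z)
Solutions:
 v(z) = C1 - Piecewise((z*atan(k*z) - log(k^2*z^2 + 1)/(2*k), Ne(k, 0)), (0, True))


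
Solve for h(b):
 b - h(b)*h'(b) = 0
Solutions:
 h(b) = -sqrt(C1 + b^2)
 h(b) = sqrt(C1 + b^2)


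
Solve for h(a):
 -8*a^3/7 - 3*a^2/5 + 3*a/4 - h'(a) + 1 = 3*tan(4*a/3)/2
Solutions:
 h(a) = C1 - 2*a^4/7 - a^3/5 + 3*a^2/8 + a + 9*log(cos(4*a/3))/8


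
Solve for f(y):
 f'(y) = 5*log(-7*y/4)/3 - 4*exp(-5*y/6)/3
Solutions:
 f(y) = C1 + 5*y*log(-y)/3 + 5*y*(-2*log(2) - 1 + log(7))/3 + 8*exp(-5*y/6)/5


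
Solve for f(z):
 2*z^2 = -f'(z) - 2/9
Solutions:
 f(z) = C1 - 2*z^3/3 - 2*z/9


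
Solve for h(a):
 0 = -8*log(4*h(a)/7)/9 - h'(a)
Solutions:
 9*Integral(1/(log(_y) - log(7) + 2*log(2)), (_y, h(a)))/8 = C1 - a


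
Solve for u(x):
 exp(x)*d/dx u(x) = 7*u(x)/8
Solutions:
 u(x) = C1*exp(-7*exp(-x)/8)


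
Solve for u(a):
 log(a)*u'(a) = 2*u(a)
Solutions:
 u(a) = C1*exp(2*li(a))


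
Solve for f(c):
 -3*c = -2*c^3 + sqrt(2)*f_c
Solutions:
 f(c) = C1 + sqrt(2)*c^4/4 - 3*sqrt(2)*c^2/4


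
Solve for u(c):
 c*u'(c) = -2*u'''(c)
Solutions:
 u(c) = C1 + Integral(C2*airyai(-2^(2/3)*c/2) + C3*airybi(-2^(2/3)*c/2), c)


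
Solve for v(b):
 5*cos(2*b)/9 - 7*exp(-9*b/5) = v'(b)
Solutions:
 v(b) = C1 + 5*sin(2*b)/18 + 35*exp(-9*b/5)/9


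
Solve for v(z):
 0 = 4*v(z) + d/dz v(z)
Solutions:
 v(z) = C1*exp(-4*z)


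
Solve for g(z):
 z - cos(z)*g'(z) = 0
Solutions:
 g(z) = C1 + Integral(z/cos(z), z)


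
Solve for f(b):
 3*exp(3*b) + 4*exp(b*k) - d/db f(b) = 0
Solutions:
 f(b) = C1 + exp(3*b) + 4*exp(b*k)/k


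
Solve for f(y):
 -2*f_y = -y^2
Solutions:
 f(y) = C1 + y^3/6


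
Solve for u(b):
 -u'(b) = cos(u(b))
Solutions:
 u(b) = pi - asin((C1 + exp(2*b))/(C1 - exp(2*b)))
 u(b) = asin((C1 + exp(2*b))/(C1 - exp(2*b)))


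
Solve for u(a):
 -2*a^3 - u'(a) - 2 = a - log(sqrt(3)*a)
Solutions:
 u(a) = C1 - a^4/2 - a^2/2 + a*log(a) - 3*a + a*log(3)/2


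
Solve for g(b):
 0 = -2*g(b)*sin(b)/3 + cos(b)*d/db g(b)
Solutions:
 g(b) = C1/cos(b)^(2/3)


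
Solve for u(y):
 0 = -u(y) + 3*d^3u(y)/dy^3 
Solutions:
 u(y) = C3*exp(3^(2/3)*y/3) + (C1*sin(3^(1/6)*y/2) + C2*cos(3^(1/6)*y/2))*exp(-3^(2/3)*y/6)


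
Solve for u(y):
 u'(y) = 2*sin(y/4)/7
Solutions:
 u(y) = C1 - 8*cos(y/4)/7


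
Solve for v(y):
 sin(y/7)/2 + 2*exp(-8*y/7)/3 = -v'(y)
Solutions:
 v(y) = C1 + 7*cos(y/7)/2 + 7*exp(-8*y/7)/12


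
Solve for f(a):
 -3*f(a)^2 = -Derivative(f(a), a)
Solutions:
 f(a) = -1/(C1 + 3*a)


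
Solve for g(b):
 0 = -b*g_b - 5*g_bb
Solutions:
 g(b) = C1 + C2*erf(sqrt(10)*b/10)


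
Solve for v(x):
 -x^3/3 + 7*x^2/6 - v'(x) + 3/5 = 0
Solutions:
 v(x) = C1 - x^4/12 + 7*x^3/18 + 3*x/5


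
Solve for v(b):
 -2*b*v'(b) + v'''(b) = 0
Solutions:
 v(b) = C1 + Integral(C2*airyai(2^(1/3)*b) + C3*airybi(2^(1/3)*b), b)


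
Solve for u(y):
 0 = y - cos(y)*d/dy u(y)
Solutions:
 u(y) = C1 + Integral(y/cos(y), y)


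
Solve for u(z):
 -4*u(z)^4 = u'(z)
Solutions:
 u(z) = (-3^(2/3) - 3*3^(1/6)*I)*(1/(C1 + 4*z))^(1/3)/6
 u(z) = (-3^(2/3) + 3*3^(1/6)*I)*(1/(C1 + 4*z))^(1/3)/6
 u(z) = (1/(C1 + 12*z))^(1/3)


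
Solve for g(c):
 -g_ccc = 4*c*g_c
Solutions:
 g(c) = C1 + Integral(C2*airyai(-2^(2/3)*c) + C3*airybi(-2^(2/3)*c), c)


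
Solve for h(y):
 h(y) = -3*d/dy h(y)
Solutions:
 h(y) = C1*exp(-y/3)


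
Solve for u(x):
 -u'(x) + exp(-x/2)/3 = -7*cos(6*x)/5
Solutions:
 u(x) = C1 + 7*sin(6*x)/30 - 2*exp(-x/2)/3


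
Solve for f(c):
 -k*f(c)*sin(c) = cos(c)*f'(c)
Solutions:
 f(c) = C1*exp(k*log(cos(c)))


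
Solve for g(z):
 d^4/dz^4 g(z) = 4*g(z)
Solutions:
 g(z) = C1*exp(-sqrt(2)*z) + C2*exp(sqrt(2)*z) + C3*sin(sqrt(2)*z) + C4*cos(sqrt(2)*z)


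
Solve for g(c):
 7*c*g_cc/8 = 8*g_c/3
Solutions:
 g(c) = C1 + C2*c^(85/21)


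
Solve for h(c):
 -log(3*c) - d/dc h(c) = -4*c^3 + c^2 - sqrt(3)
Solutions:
 h(c) = C1 + c^4 - c^3/3 - c*log(c) - c*log(3) + c + sqrt(3)*c


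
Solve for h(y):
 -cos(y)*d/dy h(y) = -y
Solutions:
 h(y) = C1 + Integral(y/cos(y), y)


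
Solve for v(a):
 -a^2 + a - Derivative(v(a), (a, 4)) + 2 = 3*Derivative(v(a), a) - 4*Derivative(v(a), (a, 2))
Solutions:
 v(a) = C1 + C2*exp(a) + C3*exp(a*(-1 + sqrt(13))/2) + C4*exp(-a*(1 + sqrt(13))/2) - a^3/9 - 5*a^2/18 - 2*a/27


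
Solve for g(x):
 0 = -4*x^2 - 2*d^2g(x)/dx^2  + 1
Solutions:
 g(x) = C1 + C2*x - x^4/6 + x^2/4


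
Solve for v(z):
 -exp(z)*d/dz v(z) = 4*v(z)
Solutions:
 v(z) = C1*exp(4*exp(-z))


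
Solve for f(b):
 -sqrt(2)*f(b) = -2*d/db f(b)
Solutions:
 f(b) = C1*exp(sqrt(2)*b/2)


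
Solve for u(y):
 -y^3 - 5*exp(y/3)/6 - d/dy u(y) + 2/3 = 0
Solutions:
 u(y) = C1 - y^4/4 + 2*y/3 - 5*exp(y/3)/2


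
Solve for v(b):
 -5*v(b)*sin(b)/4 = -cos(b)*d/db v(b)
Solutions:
 v(b) = C1/cos(b)^(5/4)


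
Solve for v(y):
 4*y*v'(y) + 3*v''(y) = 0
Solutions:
 v(y) = C1 + C2*erf(sqrt(6)*y/3)


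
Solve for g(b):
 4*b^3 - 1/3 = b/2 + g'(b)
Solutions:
 g(b) = C1 + b^4 - b^2/4 - b/3


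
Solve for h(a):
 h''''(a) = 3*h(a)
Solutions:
 h(a) = C1*exp(-3^(1/4)*a) + C2*exp(3^(1/4)*a) + C3*sin(3^(1/4)*a) + C4*cos(3^(1/4)*a)


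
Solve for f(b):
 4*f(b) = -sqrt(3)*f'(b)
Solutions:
 f(b) = C1*exp(-4*sqrt(3)*b/3)


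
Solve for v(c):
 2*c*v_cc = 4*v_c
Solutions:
 v(c) = C1 + C2*c^3


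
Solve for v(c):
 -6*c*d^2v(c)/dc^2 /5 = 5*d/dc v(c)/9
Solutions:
 v(c) = C1 + C2*c^(29/54)


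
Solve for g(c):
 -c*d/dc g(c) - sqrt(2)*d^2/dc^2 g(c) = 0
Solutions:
 g(c) = C1 + C2*erf(2^(1/4)*c/2)


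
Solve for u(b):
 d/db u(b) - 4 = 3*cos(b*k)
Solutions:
 u(b) = C1 + 4*b + 3*sin(b*k)/k


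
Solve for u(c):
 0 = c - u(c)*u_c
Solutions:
 u(c) = -sqrt(C1 + c^2)
 u(c) = sqrt(C1 + c^2)


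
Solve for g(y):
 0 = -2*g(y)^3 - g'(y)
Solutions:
 g(y) = -sqrt(2)*sqrt(-1/(C1 - 2*y))/2
 g(y) = sqrt(2)*sqrt(-1/(C1 - 2*y))/2


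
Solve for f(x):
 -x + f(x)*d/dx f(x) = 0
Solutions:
 f(x) = -sqrt(C1 + x^2)
 f(x) = sqrt(C1 + x^2)


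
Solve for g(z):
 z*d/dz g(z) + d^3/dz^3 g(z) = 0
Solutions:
 g(z) = C1 + Integral(C2*airyai(-z) + C3*airybi(-z), z)


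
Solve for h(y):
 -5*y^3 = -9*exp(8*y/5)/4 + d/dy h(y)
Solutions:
 h(y) = C1 - 5*y^4/4 + 45*exp(8*y/5)/32


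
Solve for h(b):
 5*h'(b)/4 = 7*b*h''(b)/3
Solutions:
 h(b) = C1 + C2*b^(43/28)


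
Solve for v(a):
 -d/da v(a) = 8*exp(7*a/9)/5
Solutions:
 v(a) = C1 - 72*exp(7*a/9)/35


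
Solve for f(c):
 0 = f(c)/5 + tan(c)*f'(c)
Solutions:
 f(c) = C1/sin(c)^(1/5)


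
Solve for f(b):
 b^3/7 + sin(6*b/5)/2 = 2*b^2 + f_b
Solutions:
 f(b) = C1 + b^4/28 - 2*b^3/3 - 5*cos(6*b/5)/12


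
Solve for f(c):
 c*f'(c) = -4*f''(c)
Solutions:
 f(c) = C1 + C2*erf(sqrt(2)*c/4)


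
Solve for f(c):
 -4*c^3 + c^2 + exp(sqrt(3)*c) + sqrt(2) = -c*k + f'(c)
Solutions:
 f(c) = C1 - c^4 + c^3/3 + c^2*k/2 + sqrt(2)*c + sqrt(3)*exp(sqrt(3)*c)/3


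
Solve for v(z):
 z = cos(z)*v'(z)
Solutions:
 v(z) = C1 + Integral(z/cos(z), z)


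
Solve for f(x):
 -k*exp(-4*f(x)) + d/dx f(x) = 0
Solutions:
 f(x) = log(-I*(C1 + 4*k*x)^(1/4))
 f(x) = log(I*(C1 + 4*k*x)^(1/4))
 f(x) = log(-(C1 + 4*k*x)^(1/4))
 f(x) = log(C1 + 4*k*x)/4
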